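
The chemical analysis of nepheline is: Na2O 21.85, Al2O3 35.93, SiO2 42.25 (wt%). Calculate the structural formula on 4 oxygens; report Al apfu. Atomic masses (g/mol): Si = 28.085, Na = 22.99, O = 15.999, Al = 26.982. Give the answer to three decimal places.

1.001 Al apfu

Na2O (M=61.979): mol = 0.35254; Na = 0.70508, O = 0.35254.
Al2O3 (M=101.961): mol = 0.35239; Al = 0.70478, O = 1.05717.
SiO2 (M=60.083): mol = 0.70319; Si = 0.70319, O = 1.40638.
ΣO = 2.81609; factor = 4/ΣO = 1.42041.
Al apfu = 0.70478 × 1.42041 = 1.001.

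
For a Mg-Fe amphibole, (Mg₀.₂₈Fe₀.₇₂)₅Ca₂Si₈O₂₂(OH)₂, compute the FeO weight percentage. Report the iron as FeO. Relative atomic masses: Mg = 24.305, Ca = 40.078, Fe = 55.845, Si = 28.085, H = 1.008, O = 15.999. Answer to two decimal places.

27.93 wt%

Molar mass of (Mg₀.₂₈Fe₀.₇₂)₅Ca₂Si₈O₂₂(OH)₂ = 1.40·24.305 + 3.60·55.845 + 2·40.078 + 8·28.085 + 24·15.999 + 2·1.008 = 925.897 g/mol.
Each formula unit contains 3.60 Fe, equivalent to 3.60/1 = 3.6000 mol FeO.
M(FeO) = 1×55.845 + 1×15.999 = 71.844 g/mol.
Mass of FeO per formula unit = 3.6000 × 71.844 = 258.638 g.
FeO wt% = 258.638 / 925.897 × 100 = 27.93%.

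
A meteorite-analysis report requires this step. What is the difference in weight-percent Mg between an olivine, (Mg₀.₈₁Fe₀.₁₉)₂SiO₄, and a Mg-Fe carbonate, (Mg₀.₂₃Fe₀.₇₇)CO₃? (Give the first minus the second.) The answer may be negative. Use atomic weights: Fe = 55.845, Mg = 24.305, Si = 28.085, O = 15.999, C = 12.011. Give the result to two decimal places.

20.64 percentage points

Mg in (Mg₀.₈₁Fe₀.₁₉)₂SiO₄: molar mass 152.676 g/mol; 1.62×24.305 = 39.374 g → 25.79 wt%.
Mg in (Mg₀.₂₃Fe₀.₇₇)CO₃: molar mass 108.599 g/mol; 0.23×24.305 = 5.590 g → 5.15 wt%.
Difference = 25.79 − 5.15 = 20.64 percentage points.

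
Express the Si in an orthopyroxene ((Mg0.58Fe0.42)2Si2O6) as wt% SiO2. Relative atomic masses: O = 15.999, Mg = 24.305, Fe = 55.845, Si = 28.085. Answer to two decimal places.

52.87 wt%

Formula mass = 227.268 g/mol.
2 Si → 2.0000 mol SiO2 per formula unit; M(SiO2) = 60.083, so SiO2 mass = 120.166 g.
120.166/227.268 × 100 = 52.87 wt%.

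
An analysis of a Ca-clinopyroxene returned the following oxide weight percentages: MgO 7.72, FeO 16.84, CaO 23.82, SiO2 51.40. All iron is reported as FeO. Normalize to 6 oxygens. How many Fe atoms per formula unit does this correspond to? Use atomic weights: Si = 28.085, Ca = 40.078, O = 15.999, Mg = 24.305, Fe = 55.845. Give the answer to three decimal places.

MgO: 7.72/40.304 = 0.19154 mol → 0.19154 mol Mg, 0.19154 mol O.
FeO: 16.84/71.844 = 0.23440 mol → 0.23440 mol Fe, 0.23440 mol O.
CaO: 23.82/56.077 = 0.42477 mol → 0.42477 mol Ca, 0.42477 mol O.
SiO2: 51.40/60.083 = 0.85548 mol → 0.85548 mol Si, 1.71096 mol O.
Total oxygen = 2.56167 mol. Normalization factor = 6/2.56167 = 2.34222.
Fe per 6 O = 0.23440 × 2.34222 = 0.549.

0.549 Fe apfu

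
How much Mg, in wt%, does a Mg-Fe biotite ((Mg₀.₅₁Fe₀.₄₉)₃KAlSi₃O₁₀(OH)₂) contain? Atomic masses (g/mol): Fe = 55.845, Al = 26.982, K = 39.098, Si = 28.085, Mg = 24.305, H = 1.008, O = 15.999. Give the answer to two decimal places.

Molar mass of (Mg₀.₅₁Fe₀.₄₉)₃KAlSi₃O₁₀(OH)₂: 1.53*24.305 + 1.47*55.845 + 1*39.098 + 1*26.982 + 3*28.085 + 12*15.999 + 2*1.008 = 463.618 g/mol.
Mass of Mg per formula unit: 1.53 × 24.305 = 37.187 g.
Weight fraction Mg = 37.187 / 463.618 = 0.0802.

8.02 wt%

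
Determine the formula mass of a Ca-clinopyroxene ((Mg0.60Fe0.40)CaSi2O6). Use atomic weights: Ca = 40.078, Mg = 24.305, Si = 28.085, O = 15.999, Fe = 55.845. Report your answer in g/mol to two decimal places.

Mg: 0.60 × 24.305 = 14.5830
Fe: 0.40 × 55.845 = 22.3380
Ca: 1 × 40.078 = 40.0780
Si: 2 × 28.085 = 56.1700
O: 6 × 15.999 = 95.9940
Summing the contributions gives the formula mass.

229.16 g/mol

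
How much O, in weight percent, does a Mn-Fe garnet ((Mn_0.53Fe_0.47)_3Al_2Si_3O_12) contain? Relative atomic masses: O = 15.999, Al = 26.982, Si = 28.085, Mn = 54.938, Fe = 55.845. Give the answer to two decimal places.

38.68 weight percent

Formula mass = 1.59×54.938 + 1.41×55.845 + 2×26.982 + 3×28.085 + 12×15.999 = 496.300 g/mol, of which 191.988 g is O.
So O makes up 191.988/496.300 = 0.3868 of the mass, i.e. 38.68%.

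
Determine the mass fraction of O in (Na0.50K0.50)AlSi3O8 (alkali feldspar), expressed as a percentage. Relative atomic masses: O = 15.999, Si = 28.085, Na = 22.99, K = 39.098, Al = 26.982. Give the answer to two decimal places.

47.36 wt%

Formula mass = 0.50*22.99 + 0.50*39.098 + 1*26.982 + 3*28.085 + 8*15.999 = 270.273 g/mol, of which 127.992 g is O.
So O makes up 127.992/270.273 = 0.4736 of the mass, i.e. 47.36%.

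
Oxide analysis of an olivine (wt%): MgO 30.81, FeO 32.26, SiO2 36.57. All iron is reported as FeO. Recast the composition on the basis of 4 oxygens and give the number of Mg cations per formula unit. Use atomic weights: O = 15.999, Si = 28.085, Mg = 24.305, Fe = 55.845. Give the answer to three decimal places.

1.258 Mg apfu

MgO: 30.81/40.304 = 0.76444 mol → 0.76444 mol Mg, 0.76444 mol O.
FeO: 32.26/71.844 = 0.44903 mol → 0.44903 mol Fe, 0.44903 mol O.
SiO2: 36.57/60.083 = 0.60866 mol → 0.60866 mol Si, 1.21732 mol O.
Total oxygen = 2.43079 mol. Normalization factor = 4/2.43079 = 1.64556.
Mg per 4 O = 0.76444 × 1.64556 = 1.258.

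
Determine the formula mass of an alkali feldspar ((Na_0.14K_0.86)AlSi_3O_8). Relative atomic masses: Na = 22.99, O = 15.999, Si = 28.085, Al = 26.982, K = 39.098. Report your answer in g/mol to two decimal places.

276.07 g/mol

Na: 0.14 × 22.99 = 3.2186
K: 0.86 × 39.098 = 33.6243
Al: 1 × 26.982 = 26.9820
Si: 3 × 28.085 = 84.2550
O: 8 × 15.999 = 127.9920
Summing the contributions gives the formula mass.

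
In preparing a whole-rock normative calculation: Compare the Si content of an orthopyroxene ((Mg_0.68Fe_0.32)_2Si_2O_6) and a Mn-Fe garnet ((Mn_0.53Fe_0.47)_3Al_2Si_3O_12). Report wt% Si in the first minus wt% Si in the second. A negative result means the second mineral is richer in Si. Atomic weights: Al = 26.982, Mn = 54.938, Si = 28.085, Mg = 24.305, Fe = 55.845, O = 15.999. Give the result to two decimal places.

8.44 percentage points

Si in (Mg_0.68Fe_0.32)_2Si_2O_6: molar mass 220.960 g/mol; 2×28.085 = 56.170 g → 25.42 wt%.
Si in (Mn_0.53Fe_0.47)_3Al_2Si_3O_12: molar mass 496.300 g/mol; 3×28.085 = 84.255 g → 16.98 wt%.
Difference = 25.42 − 16.98 = 8.44 percentage points.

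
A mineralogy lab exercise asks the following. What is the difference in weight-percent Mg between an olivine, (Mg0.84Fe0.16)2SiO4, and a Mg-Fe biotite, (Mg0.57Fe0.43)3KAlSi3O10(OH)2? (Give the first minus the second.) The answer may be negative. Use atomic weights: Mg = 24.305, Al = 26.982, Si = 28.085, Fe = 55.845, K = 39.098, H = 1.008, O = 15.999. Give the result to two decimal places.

18.00 percentage points

M((Mg0.84Fe0.16)2SiO4) = 150.784 g/mol, so wt% Mg = 40.832/150.784 × 100 = 27.08%.
M((Mg0.57Fe0.43)3KAlSi3O10(OH)2) = 457.941 g/mol, so wt% Mg = 41.562/457.941 × 100 = 9.08%.
27.08 − 9.08 = 18.00 pp.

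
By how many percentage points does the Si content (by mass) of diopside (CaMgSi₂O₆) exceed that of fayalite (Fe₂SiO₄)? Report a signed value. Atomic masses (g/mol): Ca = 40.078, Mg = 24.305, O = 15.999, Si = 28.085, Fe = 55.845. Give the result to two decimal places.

12.16 percentage points

M(CaMgSi₂O₆) = 216.547 g/mol, so wt% Si = 56.170/216.547 × 100 = 25.94%.
M(Fe₂SiO₄) = 203.771 g/mol, so wt% Si = 28.085/203.771 × 100 = 13.78%.
25.94 − 13.78 = 12.16 pp.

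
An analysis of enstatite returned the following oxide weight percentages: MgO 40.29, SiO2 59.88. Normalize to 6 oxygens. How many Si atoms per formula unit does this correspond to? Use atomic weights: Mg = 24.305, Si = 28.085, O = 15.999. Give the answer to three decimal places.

1.998 Si apfu

MgO (M=40.304): mol = 0.99965; Mg = 0.99965, O = 0.99965.
SiO2 (M=60.083): mol = 0.99662; Si = 0.99662, O = 1.99324.
ΣO = 2.99289; factor = 6/ΣO = 2.00475.
Si apfu = 0.99662 × 2.00475 = 1.998.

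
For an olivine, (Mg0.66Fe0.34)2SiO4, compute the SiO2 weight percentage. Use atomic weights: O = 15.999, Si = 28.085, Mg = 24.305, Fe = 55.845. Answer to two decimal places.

M((Mg0.66Fe0.34)2SiO4) = 162.138 g/mol; M(SiO2) = 60.083 g/mol.
Moles SiO2 per formula unit = 1 Si ÷ 1 = 1.0000.
SiO2 fraction = (1.0000 × 60.083) / 162.138 = 60.083/162.138 = 0.3706.

37.06 wt%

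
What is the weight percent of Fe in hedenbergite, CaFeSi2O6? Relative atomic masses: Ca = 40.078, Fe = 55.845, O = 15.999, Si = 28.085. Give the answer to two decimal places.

22.51 weight percent

M(CaFeSi2O6) = 248.087 g/mol.
Fe contributes 1 × 55.845 = 55.845 g per mole.
55.845/248.087 = 0.2251 → 22.51%.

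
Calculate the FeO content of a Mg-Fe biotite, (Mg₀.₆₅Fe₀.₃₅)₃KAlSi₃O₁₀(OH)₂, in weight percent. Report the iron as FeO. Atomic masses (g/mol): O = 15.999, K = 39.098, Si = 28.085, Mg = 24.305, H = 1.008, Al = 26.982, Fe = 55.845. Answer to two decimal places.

16.75 wt%

M((Mg₀.₆₅Fe₀.₃₅)₃KAlSi₃O₁₀(OH)₂) = 450.371 g/mol; M(FeO) = 71.844 g/mol.
Moles FeO per formula unit = 1.05 Fe ÷ 1 = 1.0500.
FeO fraction = (1.0500 × 71.844) / 450.371 = 75.436/450.371 = 0.1675.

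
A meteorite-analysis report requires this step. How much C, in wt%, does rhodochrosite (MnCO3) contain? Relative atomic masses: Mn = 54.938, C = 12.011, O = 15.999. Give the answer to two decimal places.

M(MnCO3) = 114.946 g/mol.
C contributes 1 × 12.011 = 12.011 g per mole.
12.011/114.946 = 0.1045 → 10.45%.

10.45 wt%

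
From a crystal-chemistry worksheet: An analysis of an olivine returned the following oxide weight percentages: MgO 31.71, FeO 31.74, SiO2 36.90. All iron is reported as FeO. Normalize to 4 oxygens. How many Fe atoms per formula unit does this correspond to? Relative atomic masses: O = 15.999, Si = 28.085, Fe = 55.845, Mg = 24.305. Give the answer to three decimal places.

0.719 Fe apfu

31.71 wt% MgO ÷ 40.304 g/mol = 0.78677 mol, giving 0.78677 Mg and 0.78677 O.
31.74 wt% FeO ÷ 71.844 g/mol = 0.44179 mol, giving 0.44179 Fe and 0.44179 O.
36.90 wt% SiO2 ÷ 60.083 g/mol = 0.61415 mol, giving 0.61415 Si and 1.22830 O.
Oxygen sums to 2.45686; scaling by 4/2.45686 = 1.62809 puts the formula on 4 O.
Fe: 0.44179 × 1.62809 = 0.719 atoms per formula unit.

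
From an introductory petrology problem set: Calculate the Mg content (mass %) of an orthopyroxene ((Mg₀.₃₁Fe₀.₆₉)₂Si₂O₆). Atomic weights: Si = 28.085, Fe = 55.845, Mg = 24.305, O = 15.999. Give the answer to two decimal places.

6.17 mass %

M((Mg₀.₃₁Fe₀.₆₉)₂Si₂O₆) = 244.299 g/mol.
Mg contributes 0.62 × 24.305 = 15.069 g per mole.
15.069/244.299 = 0.0617 → 6.17%.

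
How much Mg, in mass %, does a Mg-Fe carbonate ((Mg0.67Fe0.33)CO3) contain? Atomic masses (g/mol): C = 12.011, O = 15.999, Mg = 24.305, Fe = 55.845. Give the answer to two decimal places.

17.19 mass %

M((Mg0.67Fe0.33)CO3) = 94.721 g/mol.
Mg contributes 0.67 × 24.305 = 16.284 g per mole.
16.284/94.721 = 0.1719 → 17.19%.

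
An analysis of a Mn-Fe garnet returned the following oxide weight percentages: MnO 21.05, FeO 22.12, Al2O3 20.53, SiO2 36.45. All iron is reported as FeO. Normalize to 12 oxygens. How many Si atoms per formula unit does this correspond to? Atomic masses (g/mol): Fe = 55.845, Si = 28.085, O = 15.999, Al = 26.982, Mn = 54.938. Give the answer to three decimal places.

MnO (M=70.937): mol = 0.29674; Mn = 0.29674, O = 0.29674.
FeO (M=71.844): mol = 0.30789; Fe = 0.30789, O = 0.30789.
Al2O3 (M=101.961): mol = 0.20135; Al = 0.40270, O = 0.60405.
SiO2 (M=60.083): mol = 0.60666; Si = 0.60666, O = 1.21332.
ΣO = 2.42200; factor = 12/ΣO = 4.95458.
Si apfu = 0.60666 × 4.95458 = 3.006.

3.006 Si apfu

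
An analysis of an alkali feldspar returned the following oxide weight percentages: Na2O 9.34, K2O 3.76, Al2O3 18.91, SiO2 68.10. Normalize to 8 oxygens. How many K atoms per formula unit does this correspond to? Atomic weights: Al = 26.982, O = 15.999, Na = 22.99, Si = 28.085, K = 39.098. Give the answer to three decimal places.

9.34 wt% Na2O ÷ 61.979 g/mol = 0.15070 mol, giving 0.30140 Na and 0.15070 O.
3.76 wt% K2O ÷ 94.195 g/mol = 0.03992 mol, giving 0.07984 K and 0.03992 O.
18.91 wt% Al2O3 ÷ 101.961 g/mol = 0.18546 mol, giving 0.37092 Al and 0.55638 O.
68.10 wt% SiO2 ÷ 60.083 g/mol = 1.13343 mol, giving 1.13343 Si and 2.26686 O.
Oxygen sums to 3.01386; scaling by 8/3.01386 = 2.65440 puts the formula on 8 O.
K: 0.07984 × 2.65440 = 0.212 atoms per formula unit.

0.212 K apfu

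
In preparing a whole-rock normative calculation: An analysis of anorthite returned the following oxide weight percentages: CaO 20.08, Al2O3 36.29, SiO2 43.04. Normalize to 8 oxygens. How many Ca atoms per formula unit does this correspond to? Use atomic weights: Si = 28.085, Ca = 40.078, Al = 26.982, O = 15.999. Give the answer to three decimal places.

1.002 Ca apfu

CaO (M=56.077): mol = 0.35808; Ca = 0.35808, O = 0.35808.
Al2O3 (M=101.961): mol = 0.35592; Al = 0.71184, O = 1.06776.
SiO2 (M=60.083): mol = 0.71634; Si = 0.71634, O = 1.43268.
ΣO = 2.85852; factor = 8/ΣO = 2.79865.
Ca apfu = 0.35808 × 2.79865 = 1.002.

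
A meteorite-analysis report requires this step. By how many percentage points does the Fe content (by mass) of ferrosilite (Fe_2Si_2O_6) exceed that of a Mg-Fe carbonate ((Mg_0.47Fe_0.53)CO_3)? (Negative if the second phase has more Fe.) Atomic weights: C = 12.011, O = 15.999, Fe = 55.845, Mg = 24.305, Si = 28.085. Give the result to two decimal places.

13.03 percentage points

First mineral: 111.690 g Fe in 263.854 g formula = 42.33 wt% Fe.
Second mineral: 29.598 g Fe in 101.029 g formula = 29.30 wt% Fe.
42.33% − 29.30% gives a difference of 13.03 percentage points.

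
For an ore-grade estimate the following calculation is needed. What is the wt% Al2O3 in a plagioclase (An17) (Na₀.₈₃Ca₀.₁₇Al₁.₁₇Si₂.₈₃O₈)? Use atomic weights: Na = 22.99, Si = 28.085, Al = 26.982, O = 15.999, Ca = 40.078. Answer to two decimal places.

22.51 wt%

Molar mass of Na₀.₈₃Ca₀.₁₇Al₁.₁₇Si₂.₈₃O₈ = 0.83*22.99 + 0.17*40.078 + 1.17*26.982 + 2.83*28.085 + 8*15.999 = 264.936 g/mol.
Each formula unit contains 1.17 Al, equivalent to 1.17/2 = 0.5850 mol Al2O3.
M(Al2O3) = 2×26.982 + 3×15.999 = 101.961 g/mol.
Mass of Al2O3 per formula unit = 0.5850 × 101.961 = 59.647 g.
Al2O3 wt% = 59.647 / 264.936 × 100 = 22.51%.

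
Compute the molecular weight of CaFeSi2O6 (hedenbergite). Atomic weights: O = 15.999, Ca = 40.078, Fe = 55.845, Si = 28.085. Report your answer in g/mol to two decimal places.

M = 1*40.078 + 1*55.845 + 2*28.085 + 6*15.999

248.09 g/mol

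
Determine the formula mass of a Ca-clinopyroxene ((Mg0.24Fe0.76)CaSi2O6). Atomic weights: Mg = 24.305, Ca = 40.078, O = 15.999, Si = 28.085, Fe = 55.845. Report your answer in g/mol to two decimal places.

Mg: 0.24 × 24.305 = 5.8332
Fe: 0.76 × 55.845 = 42.4422
Ca: 1 × 40.078 = 40.0780
Si: 2 × 28.085 = 56.1700
O: 6 × 15.999 = 95.9940
Summing the contributions gives the formula mass.

240.52 g/mol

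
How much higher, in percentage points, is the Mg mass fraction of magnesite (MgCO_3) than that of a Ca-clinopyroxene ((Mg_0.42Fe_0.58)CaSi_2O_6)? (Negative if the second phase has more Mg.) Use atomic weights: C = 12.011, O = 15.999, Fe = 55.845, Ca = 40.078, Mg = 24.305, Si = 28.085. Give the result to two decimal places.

24.48 percentage points

First mineral: 24.305 g Mg in 84.313 g formula = 28.83 wt% Mg.
Second mineral: 10.208 g Mg in 234.840 g formula = 4.35 wt% Mg.
28.83% − 4.35% gives a difference of 24.48 percentage points.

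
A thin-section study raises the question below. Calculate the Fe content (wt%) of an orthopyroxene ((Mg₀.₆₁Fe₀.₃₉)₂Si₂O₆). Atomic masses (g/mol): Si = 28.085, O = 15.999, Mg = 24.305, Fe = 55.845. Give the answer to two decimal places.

19.33 wt%

M((Mg₀.₆₁Fe₀.₃₉)₂Si₂O₆) = 225.375 g/mol.
Fe contributes 0.78 × 55.845 = 43.559 g per mole.
43.559/225.375 = 0.1933 → 19.33%.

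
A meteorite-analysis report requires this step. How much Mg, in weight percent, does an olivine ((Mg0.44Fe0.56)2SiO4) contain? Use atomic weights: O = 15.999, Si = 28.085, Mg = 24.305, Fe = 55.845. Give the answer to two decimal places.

Molar mass of (Mg0.44Fe0.56)2SiO4: 0.88·24.305 + 1.12·55.845 + 1·28.085 + 4·15.999 = 176.016 g/mol.
Mass of Mg per formula unit: 0.88 × 24.305 = 21.388 g.
Weight fraction Mg = 21.388 / 176.016 = 0.1215.

12.15 weight percent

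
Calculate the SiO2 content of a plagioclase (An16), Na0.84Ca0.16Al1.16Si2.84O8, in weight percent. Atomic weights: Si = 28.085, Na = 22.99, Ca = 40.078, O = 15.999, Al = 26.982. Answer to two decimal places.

Formula mass = 264.777 g/mol.
2.84 Si → 2.8400 mol SiO2 per formula unit; M(SiO2) = 60.083, so SiO2 mass = 170.636 g.
170.636/264.777 × 100 = 64.45 wt%.

64.45 wt%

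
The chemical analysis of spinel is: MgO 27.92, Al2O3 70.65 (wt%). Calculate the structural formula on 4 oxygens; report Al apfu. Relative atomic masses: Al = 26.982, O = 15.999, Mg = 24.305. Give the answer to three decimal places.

2.000 Al apfu

MgO (M=40.304): mol = 0.69274; Mg = 0.69274, O = 0.69274.
Al2O3 (M=101.961): mol = 0.69291; Al = 1.38582, O = 2.07873.
ΣO = 2.77147; factor = 4/ΣO = 1.44328.
Al apfu = 1.38582 × 1.44328 = 2.000.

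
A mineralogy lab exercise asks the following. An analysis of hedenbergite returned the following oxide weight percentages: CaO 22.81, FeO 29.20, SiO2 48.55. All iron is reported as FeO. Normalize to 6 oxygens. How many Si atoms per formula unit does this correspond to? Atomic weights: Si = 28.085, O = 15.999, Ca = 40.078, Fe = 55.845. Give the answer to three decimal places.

1.996 Si apfu

CaO: 22.81/56.077 = 0.40676 mol → 0.40676 mol Ca, 0.40676 mol O.
FeO: 29.20/71.844 = 0.40644 mol → 0.40644 mol Fe, 0.40644 mol O.
SiO2: 48.55/60.083 = 0.80805 mol → 0.80805 mol Si, 1.61610 mol O.
Total oxygen = 2.42930 mol. Normalization factor = 6/2.42930 = 2.46985.
Si per 6 O = 0.80805 × 2.46985 = 1.996.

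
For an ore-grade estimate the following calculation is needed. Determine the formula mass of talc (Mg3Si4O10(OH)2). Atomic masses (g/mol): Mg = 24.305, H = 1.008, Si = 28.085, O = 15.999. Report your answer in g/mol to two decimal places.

Mg: 3 × 24.305 = 72.9150
Si: 4 × 28.085 = 112.3400
O: 12 × 15.999 = 191.9880
H: 2 × 1.008 = 2.0160
Summing the contributions gives the formula mass.

379.26 g/mol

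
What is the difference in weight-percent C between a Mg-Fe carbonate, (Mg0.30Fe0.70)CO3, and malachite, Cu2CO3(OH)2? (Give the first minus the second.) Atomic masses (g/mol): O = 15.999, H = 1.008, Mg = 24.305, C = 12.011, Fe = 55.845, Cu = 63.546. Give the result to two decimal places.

5.86 percentage points

M((Mg0.30Fe0.70)CO3) = 106.391 g/mol, so wt% C = 12.011/106.391 × 100 = 11.29%.
M(Cu2CO3(OH)2) = 221.114 g/mol, so wt% C = 12.011/221.114 × 100 = 5.43%.
11.29 − 5.43 = 5.86 pp.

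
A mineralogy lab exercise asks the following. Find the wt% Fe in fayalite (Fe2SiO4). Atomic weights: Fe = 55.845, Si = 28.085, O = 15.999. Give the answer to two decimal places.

M(Fe2SiO4) = 203.771 g/mol.
Fe contributes 2 × 55.845 = 111.690 g per mole.
111.690/203.771 = 0.5481 → 54.81%.

54.81 weight percent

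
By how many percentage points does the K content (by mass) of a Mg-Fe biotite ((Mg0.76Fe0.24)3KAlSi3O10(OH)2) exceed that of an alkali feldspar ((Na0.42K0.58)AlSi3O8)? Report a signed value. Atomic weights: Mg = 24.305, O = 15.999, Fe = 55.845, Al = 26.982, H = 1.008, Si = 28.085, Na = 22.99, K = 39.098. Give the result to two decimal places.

M((Mg0.76Fe0.24)3KAlSi3O10(OH)2) = 439.963 g/mol, so wt% K = 39.098/439.963 × 100 = 8.89%.
M((Na0.42K0.58)AlSi3O8) = 271.562 g/mol, so wt% K = 22.677/271.562 × 100 = 8.35%.
8.89 − 8.35 = 0.54 pp.

0.54 percentage points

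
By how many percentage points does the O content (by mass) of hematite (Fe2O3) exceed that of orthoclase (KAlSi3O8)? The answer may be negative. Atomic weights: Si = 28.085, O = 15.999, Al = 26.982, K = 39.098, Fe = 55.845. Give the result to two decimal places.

M(Fe2O3) = 159.687 g/mol, so wt% O = 47.997/159.687 × 100 = 30.06%.
M(KAlSi3O8) = 278.327 g/mol, so wt% O = 127.992/278.327 × 100 = 45.99%.
30.06 − 45.99 = -15.93 pp.

-15.93 percentage points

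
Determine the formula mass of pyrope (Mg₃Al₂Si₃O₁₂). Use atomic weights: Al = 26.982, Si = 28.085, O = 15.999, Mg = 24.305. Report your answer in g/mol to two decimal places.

Mg: 3 × 24.305 = 72.9150
Al: 2 × 26.982 = 53.9640
Si: 3 × 28.085 = 84.2550
O: 12 × 15.999 = 191.9880
Summing the contributions gives the formula mass.

403.12 g/mol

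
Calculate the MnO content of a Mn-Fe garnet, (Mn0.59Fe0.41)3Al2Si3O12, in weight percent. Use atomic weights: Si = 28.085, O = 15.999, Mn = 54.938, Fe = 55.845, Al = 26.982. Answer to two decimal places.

25.31 wt%

Molar mass of (Mn0.59Fe0.41)3Al2Si3O12 = 1.77*54.938 + 1.23*55.845 + 2*26.982 + 3*28.085 + 12*15.999 = 496.137 g/mol.
Each formula unit contains 1.77 Mn, equivalent to 1.77/1 = 1.7700 mol MnO.
M(MnO) = 1×54.938 + 1×15.999 = 70.937 g/mol.
Mass of MnO per formula unit = 1.7700 × 70.937 = 125.558 g.
MnO wt% = 125.558 / 496.137 × 100 = 25.31%.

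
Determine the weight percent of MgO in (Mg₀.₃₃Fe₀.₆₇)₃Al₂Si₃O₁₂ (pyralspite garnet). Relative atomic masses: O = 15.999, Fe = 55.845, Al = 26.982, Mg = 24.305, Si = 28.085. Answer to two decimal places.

Formula mass = 466.517 g/mol.
0.99 Mg → 0.9900 mol MgO per formula unit; M(MgO) = 40.304, so MgO mass = 39.901 g.
39.901/466.517 × 100 = 8.55 wt%.

8.55 wt%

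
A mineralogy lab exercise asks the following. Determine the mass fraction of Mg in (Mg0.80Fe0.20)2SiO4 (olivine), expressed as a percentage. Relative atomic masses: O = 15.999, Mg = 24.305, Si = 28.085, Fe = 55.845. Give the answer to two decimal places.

25.37 weight percent

Molar mass of (Mg0.80Fe0.20)2SiO4: 1.60×24.305 + 0.40×55.845 + 1×28.085 + 4×15.999 = 153.307 g/mol.
Mass of Mg per formula unit: 1.60 × 24.305 = 38.888 g.
Weight fraction Mg = 38.888 / 153.307 = 0.2537.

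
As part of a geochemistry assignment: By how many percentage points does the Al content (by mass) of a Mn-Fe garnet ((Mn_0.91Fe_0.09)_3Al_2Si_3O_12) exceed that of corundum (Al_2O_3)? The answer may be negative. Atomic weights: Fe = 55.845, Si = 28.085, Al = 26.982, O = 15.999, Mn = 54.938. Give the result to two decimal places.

Al in (Mn_0.91Fe_0.09)_3Al_2Si_3O_12: molar mass 495.266 g/mol; 2×26.982 = 53.964 g → 10.90 wt%.
Al in Al_2O_3: molar mass 101.961 g/mol; 2×26.982 = 53.964 g → 52.93 wt%.
Difference = 10.90 − 52.93 = -42.03 percentage points.

-42.03 percentage points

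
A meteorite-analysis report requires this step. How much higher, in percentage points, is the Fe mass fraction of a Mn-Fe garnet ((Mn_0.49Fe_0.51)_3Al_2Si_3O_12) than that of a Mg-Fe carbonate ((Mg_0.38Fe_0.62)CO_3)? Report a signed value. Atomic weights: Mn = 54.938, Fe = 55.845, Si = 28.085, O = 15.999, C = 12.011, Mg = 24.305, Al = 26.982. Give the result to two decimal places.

-16.12 percentage points

First mineral: 85.443 g Fe in 496.409 g formula = 17.21 wt% Fe.
Second mineral: 34.624 g Fe in 103.868 g formula = 33.33 wt% Fe.
17.21% − 33.33% gives a difference of -16.12 percentage points.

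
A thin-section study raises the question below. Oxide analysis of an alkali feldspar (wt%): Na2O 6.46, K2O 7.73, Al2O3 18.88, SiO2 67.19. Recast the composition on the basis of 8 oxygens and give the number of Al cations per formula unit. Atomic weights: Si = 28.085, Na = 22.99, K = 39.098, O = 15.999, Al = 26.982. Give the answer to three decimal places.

Na2O (M=61.979): mol = 0.10423; Na = 0.20846, O = 0.10423.
K2O (M=94.195): mol = 0.08206; K = 0.16412, O = 0.08206.
Al2O3 (M=101.961): mol = 0.18517; Al = 0.37034, O = 0.55551.
SiO2 (M=60.083): mol = 1.11829; Si = 1.11829, O = 2.23658.
ΣO = 2.97838; factor = 8/ΣO = 2.68602.
Al apfu = 0.37034 × 2.68602 = 0.995.

0.995 Al apfu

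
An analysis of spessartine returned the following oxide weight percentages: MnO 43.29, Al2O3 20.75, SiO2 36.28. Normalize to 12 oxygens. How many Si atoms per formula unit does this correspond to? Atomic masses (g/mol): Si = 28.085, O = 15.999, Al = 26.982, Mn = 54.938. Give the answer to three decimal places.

MnO: 43.29/70.937 = 0.61026 mol → 0.61026 mol Mn, 0.61026 mol O.
Al2O3: 20.75/101.961 = 0.20351 mol → 0.40702 mol Al, 0.61053 mol O.
SiO2: 36.28/60.083 = 0.60383 mol → 0.60383 mol Si, 1.20766 mol O.
Total oxygen = 2.42845 mol. Normalization factor = 12/2.42845 = 4.94142.
Si per 12 O = 0.60383 × 4.94142 = 2.984.

2.984 Si apfu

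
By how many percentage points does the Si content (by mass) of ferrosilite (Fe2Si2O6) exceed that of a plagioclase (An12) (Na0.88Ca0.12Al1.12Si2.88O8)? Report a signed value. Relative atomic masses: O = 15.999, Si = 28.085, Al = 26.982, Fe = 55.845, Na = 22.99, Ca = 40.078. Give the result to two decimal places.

M(Fe2Si2O6) = 263.854 g/mol, so wt% Si = 56.170/263.854 × 100 = 21.29%.
M(Na0.88Ca0.12Al1.12Si2.88O8) = 264.137 g/mol, so wt% Si = 80.885/264.137 × 100 = 30.62%.
21.29 − 30.62 = -9.33 pp.

-9.33 percentage points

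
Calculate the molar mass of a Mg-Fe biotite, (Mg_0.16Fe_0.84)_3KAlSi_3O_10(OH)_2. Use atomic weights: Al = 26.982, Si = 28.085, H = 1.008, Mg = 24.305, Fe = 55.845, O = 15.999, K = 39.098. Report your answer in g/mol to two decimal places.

M = 0.48·24.305 + 2.52·55.845 + 1·39.098 + 1·26.982 + 3·28.085 + 12·15.999 + 2·1.008

496.73 g/mol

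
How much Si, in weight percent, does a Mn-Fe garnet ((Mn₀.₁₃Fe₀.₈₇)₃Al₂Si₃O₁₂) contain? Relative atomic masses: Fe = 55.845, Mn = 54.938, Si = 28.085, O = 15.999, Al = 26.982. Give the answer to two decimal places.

16.94 weight percent

Formula mass = 0.39·54.938 + 2.61·55.845 + 2·26.982 + 3·28.085 + 12·15.999 = 497.388 g/mol, of which 84.255 g is Si.
So Si makes up 84.255/497.388 = 0.1694 of the mass, i.e. 16.94%.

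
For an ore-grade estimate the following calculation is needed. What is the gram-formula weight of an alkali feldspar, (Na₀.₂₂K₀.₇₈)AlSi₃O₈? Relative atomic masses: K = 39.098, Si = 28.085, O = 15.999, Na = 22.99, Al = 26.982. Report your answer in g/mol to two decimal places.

The formula mass is the sum 0.22(22.99) + 0.78(39.098) + 1(26.982) + 3(28.085) + 8(15.999).

274.78 g/mol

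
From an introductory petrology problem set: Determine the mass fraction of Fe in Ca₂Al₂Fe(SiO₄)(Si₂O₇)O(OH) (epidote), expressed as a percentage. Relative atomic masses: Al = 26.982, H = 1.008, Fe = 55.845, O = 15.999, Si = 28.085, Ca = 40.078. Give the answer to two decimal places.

11.56 weight percent

Formula mass = 2*40.078 + 2*26.982 + 1*55.845 + 3*28.085 + 13*15.999 + 1*1.008 = 483.215 g/mol, of which 55.845 g is Fe.
So Fe makes up 55.845/483.215 = 0.1156 of the mass, i.e. 11.56%.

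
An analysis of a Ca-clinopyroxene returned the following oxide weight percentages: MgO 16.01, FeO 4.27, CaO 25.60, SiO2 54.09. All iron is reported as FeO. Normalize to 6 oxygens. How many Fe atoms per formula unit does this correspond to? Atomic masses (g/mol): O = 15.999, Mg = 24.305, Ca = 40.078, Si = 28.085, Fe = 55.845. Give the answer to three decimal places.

16.01 wt% MgO ÷ 40.304 g/mol = 0.39723 mol, giving 0.39723 Mg and 0.39723 O.
4.27 wt% FeO ÷ 71.844 g/mol = 0.05943 mol, giving 0.05943 Fe and 0.05943 O.
25.60 wt% CaO ÷ 56.077 g/mol = 0.45652 mol, giving 0.45652 Ca and 0.45652 O.
54.09 wt% SiO2 ÷ 60.083 g/mol = 0.90025 mol, giving 0.90025 Si and 1.80050 O.
Oxygen sums to 2.71368; scaling by 6/2.71368 = 2.21102 puts the formula on 6 O.
Fe: 0.05943 × 2.21102 = 0.131 atoms per formula unit.

0.131 Fe apfu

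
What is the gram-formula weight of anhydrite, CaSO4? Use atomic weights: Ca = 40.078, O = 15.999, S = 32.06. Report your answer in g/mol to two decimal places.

Ca: 1 × 40.078 = 40.0780
S: 1 × 32.06 = 32.0600
O: 4 × 15.999 = 63.9960
Summing the contributions gives the formula mass.

136.13 g/mol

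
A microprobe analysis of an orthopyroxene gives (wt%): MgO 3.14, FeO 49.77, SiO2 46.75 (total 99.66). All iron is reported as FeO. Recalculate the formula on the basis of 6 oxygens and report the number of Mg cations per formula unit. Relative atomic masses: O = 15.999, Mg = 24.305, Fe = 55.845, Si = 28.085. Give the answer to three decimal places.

0.201 Mg apfu

MgO: 3.14/40.304 = 0.07791 mol → 0.07791 mol Mg, 0.07791 mol O.
FeO: 49.77/71.844 = 0.69275 mol → 0.69275 mol Fe, 0.69275 mol O.
SiO2: 46.75/60.083 = 0.77809 mol → 0.77809 mol Si, 1.55618 mol O.
Total oxygen = 2.32684 mol. Normalization factor = 6/2.32684 = 2.57860.
Mg per 6 O = 0.07791 × 2.57860 = 0.201.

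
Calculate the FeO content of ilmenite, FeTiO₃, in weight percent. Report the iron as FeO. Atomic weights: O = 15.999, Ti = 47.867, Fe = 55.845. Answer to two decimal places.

Formula mass = 151.709 g/mol.
1 Fe → 1.0000 mol FeO per formula unit; M(FeO) = 71.844, so FeO mass = 71.844 g.
71.844/151.709 × 100 = 47.36 wt%.

47.36 wt%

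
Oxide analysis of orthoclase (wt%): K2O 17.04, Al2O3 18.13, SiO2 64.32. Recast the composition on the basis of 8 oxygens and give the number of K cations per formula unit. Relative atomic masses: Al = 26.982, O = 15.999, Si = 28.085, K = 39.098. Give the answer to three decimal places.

K2O: 17.04/94.195 = 0.18090 mol → 0.36180 mol K, 0.18090 mol O.
Al2O3: 18.13/101.961 = 0.17781 mol → 0.35562 mol Al, 0.53343 mol O.
SiO2: 64.32/60.083 = 1.07052 mol → 1.07052 mol Si, 2.14104 mol O.
Total oxygen = 2.85537 mol. Normalization factor = 8/2.85537 = 2.80174.
K per 8 O = 0.36180 × 2.80174 = 1.014.

1.014 K apfu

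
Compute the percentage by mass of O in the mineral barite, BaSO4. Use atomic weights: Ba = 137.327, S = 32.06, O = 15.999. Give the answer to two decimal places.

27.42 mass %

Molar mass of BaSO4: 1·137.327 + 1·32.06 + 4·15.999 = 233.383 g/mol.
Mass of O per formula unit: 4 × 15.999 = 63.996 g.
Weight fraction O = 63.996 / 233.383 = 0.2742.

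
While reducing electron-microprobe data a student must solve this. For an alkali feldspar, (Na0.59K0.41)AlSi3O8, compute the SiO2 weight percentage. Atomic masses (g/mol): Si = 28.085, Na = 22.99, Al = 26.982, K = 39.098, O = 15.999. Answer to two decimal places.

Formula mass = 268.823 g/mol.
3 Si → 3.0000 mol SiO2 per formula unit; M(SiO2) = 60.083, so SiO2 mass = 180.249 g.
180.249/268.823 × 100 = 67.05 wt%.

67.05 wt%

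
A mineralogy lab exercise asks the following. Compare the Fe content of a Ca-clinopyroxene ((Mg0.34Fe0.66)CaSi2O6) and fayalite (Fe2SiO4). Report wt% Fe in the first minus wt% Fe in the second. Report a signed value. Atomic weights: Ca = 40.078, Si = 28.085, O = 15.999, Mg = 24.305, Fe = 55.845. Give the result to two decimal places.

-39.28 percentage points

First mineral: 36.858 g Fe in 237.363 g formula = 15.53 wt% Fe.
Second mineral: 111.690 g Fe in 203.771 g formula = 54.81 wt% Fe.
15.53% − 54.81% gives a difference of -39.28 percentage points.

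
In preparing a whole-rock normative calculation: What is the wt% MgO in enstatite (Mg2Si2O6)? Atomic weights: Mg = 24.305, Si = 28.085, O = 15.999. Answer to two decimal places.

40.15 wt%

M(Mg2Si2O6) = 200.774 g/mol; M(MgO) = 40.304 g/mol.
Moles MgO per formula unit = 2 Mg ÷ 1 = 2.0000.
MgO fraction = (2.0000 × 40.304) / 200.774 = 80.608/200.774 = 0.4015.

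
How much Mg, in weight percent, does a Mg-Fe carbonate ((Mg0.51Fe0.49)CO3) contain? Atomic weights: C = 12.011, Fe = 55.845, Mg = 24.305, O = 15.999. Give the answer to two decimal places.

12.42 weight percent

Formula mass = 0.51*24.305 + 0.49*55.845 + 1*12.011 + 3*15.999 = 99.768 g/mol, of which 12.396 g is Mg.
So Mg makes up 12.396/99.768 = 0.1242 of the mass, i.e. 12.42%.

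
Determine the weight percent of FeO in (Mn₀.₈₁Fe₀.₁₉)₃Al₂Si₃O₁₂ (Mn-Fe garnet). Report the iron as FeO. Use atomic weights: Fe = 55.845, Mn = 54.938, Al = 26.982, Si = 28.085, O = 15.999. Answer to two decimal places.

Formula mass = 495.538 g/mol.
0.57 Fe → 0.5700 mol FeO per formula unit; M(FeO) = 71.844, so FeO mass = 40.951 g.
40.951/495.538 × 100 = 8.26 wt%.

8.26 wt%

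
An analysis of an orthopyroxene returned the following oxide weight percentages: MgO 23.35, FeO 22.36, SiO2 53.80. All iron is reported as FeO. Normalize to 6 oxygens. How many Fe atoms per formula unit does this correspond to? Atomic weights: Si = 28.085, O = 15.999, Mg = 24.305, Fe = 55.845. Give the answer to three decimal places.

0.696 Fe apfu

MgO: 23.35/40.304 = 0.57935 mol → 0.57935 mol Mg, 0.57935 mol O.
FeO: 22.36/71.844 = 0.31123 mol → 0.31123 mol Fe, 0.31123 mol O.
SiO2: 53.80/60.083 = 0.89543 mol → 0.89543 mol Si, 1.79086 mol O.
Total oxygen = 2.68144 mol. Normalization factor = 6/2.68144 = 2.23760.
Fe per 6 O = 0.31123 × 2.23760 = 0.696.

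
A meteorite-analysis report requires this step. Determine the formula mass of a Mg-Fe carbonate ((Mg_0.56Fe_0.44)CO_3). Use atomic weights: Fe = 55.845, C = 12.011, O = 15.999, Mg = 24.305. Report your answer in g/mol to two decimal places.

98.19 g/mol

The formula mass is the sum 0.56·24.305 + 0.44·55.845 + 1·12.011 + 3·15.999.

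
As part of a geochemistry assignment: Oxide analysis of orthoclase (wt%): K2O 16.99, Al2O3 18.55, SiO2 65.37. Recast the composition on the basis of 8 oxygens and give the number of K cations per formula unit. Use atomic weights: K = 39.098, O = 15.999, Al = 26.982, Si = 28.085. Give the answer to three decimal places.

0.994 K apfu

16.99 wt% K2O ÷ 94.195 g/mol = 0.18037 mol, giving 0.36074 K and 0.18037 O.
18.55 wt% Al2O3 ÷ 101.961 g/mol = 0.18193 mol, giving 0.36386 Al and 0.54579 O.
65.37 wt% SiO2 ÷ 60.083 g/mol = 1.08799 mol, giving 1.08799 Si and 2.17598 O.
Oxygen sums to 2.90214; scaling by 8/2.90214 = 2.75659 puts the formula on 8 O.
K: 0.36074 × 2.75659 = 0.994 atoms per formula unit.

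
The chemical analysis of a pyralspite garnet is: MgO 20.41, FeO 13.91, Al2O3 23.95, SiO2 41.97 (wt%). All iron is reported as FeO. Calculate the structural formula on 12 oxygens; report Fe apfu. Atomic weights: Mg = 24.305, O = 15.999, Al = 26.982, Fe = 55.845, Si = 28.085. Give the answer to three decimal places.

20.41 wt% MgO ÷ 40.304 g/mol = 0.50640 mol, giving 0.50640 Mg and 0.50640 O.
13.91 wt% FeO ÷ 71.844 g/mol = 0.19361 mol, giving 0.19361 Fe and 0.19361 O.
23.95 wt% Al2O3 ÷ 101.961 g/mol = 0.23489 mol, giving 0.46978 Al and 0.70467 O.
41.97 wt% SiO2 ÷ 60.083 g/mol = 0.69853 mol, giving 0.69853 Si and 1.39706 O.
Oxygen sums to 2.80174; scaling by 12/2.80174 = 4.28305 puts the formula on 12 O.
Fe: 0.19361 × 4.28305 = 0.829 atoms per formula unit.

0.829 Fe apfu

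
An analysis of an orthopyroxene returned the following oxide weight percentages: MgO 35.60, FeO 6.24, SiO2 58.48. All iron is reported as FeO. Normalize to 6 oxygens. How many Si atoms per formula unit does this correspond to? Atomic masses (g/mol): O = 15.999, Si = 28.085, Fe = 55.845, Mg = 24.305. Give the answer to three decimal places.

35.60 wt% MgO ÷ 40.304 g/mol = 0.88329 mol, giving 0.88329 Mg and 0.88329 O.
6.24 wt% FeO ÷ 71.844 g/mol = 0.08685 mol, giving 0.08685 Fe and 0.08685 O.
58.48 wt% SiO2 ÷ 60.083 g/mol = 0.97332 mol, giving 0.97332 Si and 1.94664 O.
Oxygen sums to 2.91678; scaling by 6/2.91678 = 2.05706 puts the formula on 6 O.
Si: 0.97332 × 2.05706 = 2.002 atoms per formula unit.

2.002 Si apfu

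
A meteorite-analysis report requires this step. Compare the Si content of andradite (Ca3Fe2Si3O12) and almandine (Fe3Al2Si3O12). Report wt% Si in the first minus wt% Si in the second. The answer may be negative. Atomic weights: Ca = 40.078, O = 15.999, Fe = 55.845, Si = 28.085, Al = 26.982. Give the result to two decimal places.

-0.35 percentage points

M(Ca3Fe2Si3O12) = 508.167 g/mol, so wt% Si = 84.255/508.167 × 100 = 16.58%.
M(Fe3Al2Si3O12) = 497.742 g/mol, so wt% Si = 84.255/497.742 × 100 = 16.93%.
16.58 − 16.93 = -0.35 pp.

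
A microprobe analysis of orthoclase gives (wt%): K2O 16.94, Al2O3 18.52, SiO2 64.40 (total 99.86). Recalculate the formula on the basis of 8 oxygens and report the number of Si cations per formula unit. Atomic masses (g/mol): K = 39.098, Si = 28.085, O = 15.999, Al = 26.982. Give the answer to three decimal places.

16.94 wt% K2O ÷ 94.195 g/mol = 0.17984 mol, giving 0.35968 K and 0.17984 O.
18.52 wt% Al2O3 ÷ 101.961 g/mol = 0.18164 mol, giving 0.36328 Al and 0.54492 O.
64.40 wt% SiO2 ÷ 60.083 g/mol = 1.07185 mol, giving 1.07185 Si and 2.14370 O.
Oxygen sums to 2.86846; scaling by 8/2.86846 = 2.78895 puts the formula on 8 O.
Si: 1.07185 × 2.78895 = 2.989 atoms per formula unit.

2.989 Si apfu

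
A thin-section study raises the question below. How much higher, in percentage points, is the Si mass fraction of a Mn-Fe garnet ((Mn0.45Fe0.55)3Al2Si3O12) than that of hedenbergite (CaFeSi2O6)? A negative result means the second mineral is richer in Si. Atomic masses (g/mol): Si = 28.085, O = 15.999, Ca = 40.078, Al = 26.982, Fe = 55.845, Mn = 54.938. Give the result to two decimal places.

-5.67 percentage points

M((Mn0.45Fe0.55)3Al2Si3O12) = 496.518 g/mol, so wt% Si = 84.255/496.518 × 100 = 16.97%.
M(CaFeSi2O6) = 248.087 g/mol, so wt% Si = 56.170/248.087 × 100 = 22.64%.
16.97 − 22.64 = -5.67 pp.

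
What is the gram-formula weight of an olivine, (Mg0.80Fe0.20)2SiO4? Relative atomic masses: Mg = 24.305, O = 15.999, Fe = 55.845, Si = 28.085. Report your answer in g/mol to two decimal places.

153.31 g/mol

M = 1.60×24.305 + 0.40×55.845 + 1×28.085 + 4×15.999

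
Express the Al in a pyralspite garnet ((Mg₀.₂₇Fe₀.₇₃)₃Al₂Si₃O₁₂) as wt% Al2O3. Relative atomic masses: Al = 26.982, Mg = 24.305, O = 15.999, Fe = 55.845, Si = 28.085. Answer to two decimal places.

Molar mass of (Mg₀.₂₇Fe₀.₇₃)₃Al₂Si₃O₁₂ = 0.81×24.305 + 2.19×55.845 + 2×26.982 + 3×28.085 + 12×15.999 = 472.195 g/mol.
Each formula unit contains 2 Al, equivalent to 2/2 = 1.0000 mol Al2O3.
M(Al2O3) = 2×26.982 + 3×15.999 = 101.961 g/mol.
Mass of Al2O3 per formula unit = 1.0000 × 101.961 = 101.961 g.
Al2O3 wt% = 101.961 / 472.195 × 100 = 21.59%.

21.59 wt%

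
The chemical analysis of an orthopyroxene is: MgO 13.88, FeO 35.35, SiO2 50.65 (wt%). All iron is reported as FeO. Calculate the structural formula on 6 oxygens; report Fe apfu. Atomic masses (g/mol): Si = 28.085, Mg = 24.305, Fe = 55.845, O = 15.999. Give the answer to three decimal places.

1.170 Fe apfu

MgO (M=40.304): mol = 0.34438; Mg = 0.34438, O = 0.34438.
FeO (M=71.844): mol = 0.49204; Fe = 0.49204, O = 0.49204.
SiO2 (M=60.083): mol = 0.84300; Si = 0.84300, O = 1.68600.
ΣO = 2.52242; factor = 6/ΣO = 2.37867.
Fe apfu = 0.49204 × 2.37867 = 1.170.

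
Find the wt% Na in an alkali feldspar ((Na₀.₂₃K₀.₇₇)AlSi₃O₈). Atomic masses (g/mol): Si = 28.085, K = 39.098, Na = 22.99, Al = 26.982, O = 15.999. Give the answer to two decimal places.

1.93 wt%

M((Na₀.₂₃K₀.₇₇)AlSi₃O₈) = 274.622 g/mol.
Na contributes 0.23 × 22.99 = 5.288 g per mole.
5.288/274.622 = 0.0193 → 1.93%.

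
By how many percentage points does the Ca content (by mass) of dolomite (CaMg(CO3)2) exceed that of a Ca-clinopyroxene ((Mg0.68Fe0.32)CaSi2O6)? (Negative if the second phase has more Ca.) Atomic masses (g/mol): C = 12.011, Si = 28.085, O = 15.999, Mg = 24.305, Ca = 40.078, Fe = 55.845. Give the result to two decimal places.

4.05 percentage points

M(CaMg(CO3)2) = 184.399 g/mol, so wt% Ca = 40.078/184.399 × 100 = 21.73%.
M((Mg0.68Fe0.32)CaSi2O6) = 226.640 g/mol, so wt% Ca = 40.078/226.640 × 100 = 17.68%.
21.73 − 17.68 = 4.05 pp.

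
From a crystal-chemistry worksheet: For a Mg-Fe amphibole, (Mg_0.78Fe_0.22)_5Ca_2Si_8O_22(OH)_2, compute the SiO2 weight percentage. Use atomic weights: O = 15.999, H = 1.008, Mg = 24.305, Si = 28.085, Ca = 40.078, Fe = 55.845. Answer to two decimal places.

56.75 wt%

M((Mg_0.78Fe_0.22)_5Ca_2Si_8O_22(OH)_2) = 847.047 g/mol; M(SiO2) = 60.083 g/mol.
Moles SiO2 per formula unit = 8 Si ÷ 1 = 8.0000.
SiO2 fraction = (8.0000 × 60.083) / 847.047 = 480.664/847.047 = 0.5675.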